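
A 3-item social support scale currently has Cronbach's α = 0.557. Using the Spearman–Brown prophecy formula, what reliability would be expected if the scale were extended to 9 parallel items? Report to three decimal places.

Length factor m = 9/3 = 3.0000
α' = m·α / (1 + (m−1)·α)
   = 9/3 × 0.557 / (1 + (9/3 − 1) × 0.557)
   = 1.6710 / 2.1140 = 0.790

predicted reliability = 0.790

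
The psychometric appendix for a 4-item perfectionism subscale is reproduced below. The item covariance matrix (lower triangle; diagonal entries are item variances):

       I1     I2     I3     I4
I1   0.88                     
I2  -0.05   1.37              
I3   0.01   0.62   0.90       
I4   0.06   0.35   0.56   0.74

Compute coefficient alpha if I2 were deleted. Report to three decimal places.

coefficient alpha = 0.500

Remaining items: I1, I3, I4 (k = 3).
Σσ²ᵢ = 0.88 + 0.90 + 0.74 = 2.52
total variance = 2.52 + 2 × 0.63 = 3.78
α (item deleted) = (3/2)·(1 − 2.52/3.78) = 0.500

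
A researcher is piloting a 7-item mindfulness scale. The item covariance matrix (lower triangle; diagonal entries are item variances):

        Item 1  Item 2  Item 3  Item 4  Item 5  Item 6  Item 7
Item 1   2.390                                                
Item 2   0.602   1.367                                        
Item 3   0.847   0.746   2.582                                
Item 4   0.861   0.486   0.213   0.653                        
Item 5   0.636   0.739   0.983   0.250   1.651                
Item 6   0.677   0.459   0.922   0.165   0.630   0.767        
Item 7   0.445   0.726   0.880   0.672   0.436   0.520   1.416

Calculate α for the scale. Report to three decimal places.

α = 0.822

ΣVar(i) = 2.390 + 1.367 + 2.582 + 0.653 + 1.651 + 0.767 + 1.416 = 10.826
Σ_{i<j} σ_ij = 12.895
Var(T) = 10.826 + 2 × 12.895 = 36.616
α = (k/(k−1))·(1 − ΣVar(i)/Var(T)) = (7/6)·(1 − 10.826/36.616) = 0.822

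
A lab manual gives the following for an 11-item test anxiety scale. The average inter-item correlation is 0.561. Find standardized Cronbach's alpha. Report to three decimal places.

Standardized α = k·r̄ / (1 + (k−1)·r̄) = 11 × 0.561 / (1 + 10 × 0.561)
  = 6.1710 / 6.6100 = 0.934

standardized Cronbach's alpha = 0.934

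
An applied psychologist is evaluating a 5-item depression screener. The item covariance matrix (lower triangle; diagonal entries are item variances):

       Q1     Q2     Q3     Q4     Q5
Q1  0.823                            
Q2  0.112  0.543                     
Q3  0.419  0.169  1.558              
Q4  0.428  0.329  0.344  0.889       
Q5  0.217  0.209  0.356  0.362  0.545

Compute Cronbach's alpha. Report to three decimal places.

Cronbach's alpha = 0.718

Σσ²ᵢ = 0.823 + 0.543 + 1.558 + 0.889 + 0.545 = 4.358
Σ_{i<j} σ_ij = 2.945
total variance = 4.358 + 2 × 2.945 = 10.248
α = (k/(k−1))·(1 − Σσ²ᵢ/total variance) = (5/4)·(1 − 4.358/10.248) = 0.718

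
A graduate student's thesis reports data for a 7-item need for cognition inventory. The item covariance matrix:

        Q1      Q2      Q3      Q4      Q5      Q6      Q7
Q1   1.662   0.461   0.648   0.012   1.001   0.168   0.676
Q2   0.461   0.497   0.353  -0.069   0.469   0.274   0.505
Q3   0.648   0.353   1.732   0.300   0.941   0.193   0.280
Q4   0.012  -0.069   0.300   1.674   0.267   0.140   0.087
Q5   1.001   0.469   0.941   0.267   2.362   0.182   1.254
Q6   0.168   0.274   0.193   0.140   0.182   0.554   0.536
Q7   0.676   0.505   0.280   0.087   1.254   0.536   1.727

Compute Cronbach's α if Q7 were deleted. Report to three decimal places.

Remaining items: Q1, Q2, Q3, Q4, Q5, Q6 (k = 6).
Σσᵢ² = 1.662 + 0.497 + 1.732 + 1.674 + 2.362 + 0.554 = 8.481
total variance = 8.481 + 2 × 5.340 = 19.161
α (item deleted) = (6/5)·(1 − 8.481/19.161) = 0.669

α = 0.669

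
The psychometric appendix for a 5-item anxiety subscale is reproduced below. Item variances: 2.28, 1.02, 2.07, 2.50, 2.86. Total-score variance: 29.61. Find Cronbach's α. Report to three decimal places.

α = 0.797

Σσᵢ² = 2.28 + 1.02 + 2.07 + 2.50 + 2.86 = 10.73
α = (k/(k−1))·(1 − Σσᵢ²/σ²_T) = (5/4)·(1 − 10.73/29.61) = 0.797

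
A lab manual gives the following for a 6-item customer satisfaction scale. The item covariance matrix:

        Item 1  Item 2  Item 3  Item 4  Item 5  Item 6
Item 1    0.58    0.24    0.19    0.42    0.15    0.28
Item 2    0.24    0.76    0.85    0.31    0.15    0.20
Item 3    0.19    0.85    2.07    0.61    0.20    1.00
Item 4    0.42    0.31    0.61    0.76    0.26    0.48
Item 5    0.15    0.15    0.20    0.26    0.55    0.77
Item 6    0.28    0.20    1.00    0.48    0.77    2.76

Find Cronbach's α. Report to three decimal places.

Cronbach's α = 0.744

ΣVar(i) = 0.58 + 0.76 + 2.07 + 0.76 + 0.55 + 2.76 = 7.48
Sum of the distinct covariances = 6.11
σ²_T = 7.48 + 2 × 6.11 = 19.70
α = (k/(k−1))·(1 − ΣVar(i)/σ²_T) = (6/5)·(1 − 7.48/19.70) = 0.744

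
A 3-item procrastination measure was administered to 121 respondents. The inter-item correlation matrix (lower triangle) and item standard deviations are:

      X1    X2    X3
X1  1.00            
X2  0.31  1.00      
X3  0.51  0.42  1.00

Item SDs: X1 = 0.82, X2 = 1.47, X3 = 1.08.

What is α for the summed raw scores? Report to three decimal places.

Σσ²ᵢ = 0.82² + 1.47² + 1.08² = 3.9997
Covariances σ_ij = r_ij · s_i · s_j:
  σ(X1,X2) = 0.31 × 0.82 × 1.47 = 0.3737
  σ(X1,X3) = 0.51 × 0.82 × 1.08 = 0.4517
  σ(X2,X3) = 0.42 × 1.47 × 1.08 = 0.6668
σ²_T = Σσ²ᵢ + 2·Σσ_ij = 3.9997 + 2 × 1.4922 = 6.9841
α = (3/2)·(1 − 3.9997/6.9841) = 0.641

α = 0.641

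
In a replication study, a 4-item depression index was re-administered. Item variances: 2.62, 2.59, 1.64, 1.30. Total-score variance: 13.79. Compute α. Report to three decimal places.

α = 0.545

ΣVar(i) = 2.62 + 2.59 + 1.64 + 1.30 = 8.15
α = (k/(k−1))·(1 − ΣVar(i)/total variance) = (4/3)·(1 − 8.15/13.79) = 0.545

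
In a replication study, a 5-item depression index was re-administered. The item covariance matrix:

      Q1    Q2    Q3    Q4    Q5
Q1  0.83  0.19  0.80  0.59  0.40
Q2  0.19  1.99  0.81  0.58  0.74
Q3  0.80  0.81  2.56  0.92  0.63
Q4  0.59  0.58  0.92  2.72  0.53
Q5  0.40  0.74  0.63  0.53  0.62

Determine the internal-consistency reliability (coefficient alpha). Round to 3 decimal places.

coefficient alpha = 0.733

Σσ²ᵢ = 0.83 + 1.99 + 2.56 + 2.72 + 0.62 = 8.72
Sum of off-diagonal covariances = 6.19
σ²_total = 8.72 + 2 × 6.19 = 21.10
α = (k/(k−1))·(1 − Σσ²ᵢ/σ²_total) = (5/4)·(1 − 8.72/21.10) = 0.733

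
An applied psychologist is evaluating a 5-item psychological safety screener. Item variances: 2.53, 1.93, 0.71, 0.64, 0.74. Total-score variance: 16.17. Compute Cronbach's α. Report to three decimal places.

α = 0.744

sum of item variances = 2.53 + 1.93 + 0.71 + 0.64 + 0.74 = 6.55
α = (k/(k−1))·(1 − sum of item variances/σ²_total) = (5/4)·(1 − 6.55/16.17) = 0.744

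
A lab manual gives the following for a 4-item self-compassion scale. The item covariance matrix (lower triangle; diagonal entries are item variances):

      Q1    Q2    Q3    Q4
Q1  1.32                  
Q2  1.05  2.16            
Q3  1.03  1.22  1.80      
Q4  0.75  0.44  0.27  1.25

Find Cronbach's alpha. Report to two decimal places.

ΣVar(i) = 1.32 + 2.16 + 1.80 + 1.25 = 6.53
Sum of the distinct covariances = 4.76
σ²_total = 6.53 + 2 × 4.76 = 16.05
α = (k/(k−1))·(1 − ΣVar(i)/σ²_total) = (4/3)·(1 − 6.53/16.05) = 0.79

α = 0.79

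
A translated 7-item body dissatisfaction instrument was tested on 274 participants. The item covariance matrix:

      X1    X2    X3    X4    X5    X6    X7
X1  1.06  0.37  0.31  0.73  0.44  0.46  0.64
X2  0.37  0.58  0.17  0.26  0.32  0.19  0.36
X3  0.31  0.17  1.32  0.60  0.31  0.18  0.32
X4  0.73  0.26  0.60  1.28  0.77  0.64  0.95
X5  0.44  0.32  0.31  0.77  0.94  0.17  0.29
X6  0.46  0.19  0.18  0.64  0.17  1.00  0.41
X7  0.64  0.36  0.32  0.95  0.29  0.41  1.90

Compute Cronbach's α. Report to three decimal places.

Cronbach's α = 0.802

Σσ²ᵢ = 1.06 + 0.58 + 1.32 + 1.28 + 0.94 + 1.00 + 1.90 = 8.08
Sum of off-diagonal covariances = 8.89
σ²_total = 8.08 + 2 × 8.89 = 25.86
α = (k/(k−1))·(1 − Σσ²ᵢ/σ²_total) = (7/6)·(1 − 8.08/25.86) = 0.802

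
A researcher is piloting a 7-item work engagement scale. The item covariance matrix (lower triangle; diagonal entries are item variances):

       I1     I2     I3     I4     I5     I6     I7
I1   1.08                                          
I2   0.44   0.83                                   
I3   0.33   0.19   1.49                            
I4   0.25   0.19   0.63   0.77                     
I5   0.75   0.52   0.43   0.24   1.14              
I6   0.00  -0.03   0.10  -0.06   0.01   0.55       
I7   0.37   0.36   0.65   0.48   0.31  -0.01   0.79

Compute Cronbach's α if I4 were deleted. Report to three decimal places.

Cronbach's α = 0.721

Remaining items: I1, I2, I3, I5, I6, I7 (k = 6).
Σσ²ᵢ = 1.08 + 0.83 + 1.49 + 1.14 + 0.55 + 0.79 = 5.88
total variance = 5.88 + 2 × 4.42 = 14.72
α (item deleted) = (6/5)·(1 − 5.88/14.72) = 0.721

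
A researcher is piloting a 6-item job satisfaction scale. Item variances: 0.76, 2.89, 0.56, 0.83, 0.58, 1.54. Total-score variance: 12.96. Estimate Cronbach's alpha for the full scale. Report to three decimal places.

Cronbach's alpha = 0.537

Σσ²ᵢ = 0.76 + 2.89 + 0.56 + 0.83 + 0.58 + 1.54 = 7.16
α = (k/(k−1))·(1 − Σσ²ᵢ/σ²_total) = (6/5)·(1 − 7.16/12.96) = 0.537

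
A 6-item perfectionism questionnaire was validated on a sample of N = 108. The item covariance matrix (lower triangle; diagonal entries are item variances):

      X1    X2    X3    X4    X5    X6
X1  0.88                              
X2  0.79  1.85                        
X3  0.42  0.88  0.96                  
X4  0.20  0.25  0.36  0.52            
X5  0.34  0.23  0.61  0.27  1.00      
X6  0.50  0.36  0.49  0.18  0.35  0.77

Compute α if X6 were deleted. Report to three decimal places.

Remaining items: X1, X2, X3, X4, X5 (k = 5).
ΣVar(i) = 0.88 + 1.85 + 0.96 + 0.52 + 1.00 = 5.21
σ²_total = 5.21 + 2 × 4.35 = 13.91
α (item deleted) = (5/4)·(1 − 5.21/13.91) = 0.782

α = 0.782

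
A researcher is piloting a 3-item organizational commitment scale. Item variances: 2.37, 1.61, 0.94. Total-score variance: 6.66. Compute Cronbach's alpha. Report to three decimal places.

Cronbach's alpha = 0.392

sum of item variances = 2.37 + 1.61 + 0.94 = 4.92
α = (k/(k−1))·(1 − sum of item variances/total variance) = (3/2)·(1 − 4.92/6.66) = 0.392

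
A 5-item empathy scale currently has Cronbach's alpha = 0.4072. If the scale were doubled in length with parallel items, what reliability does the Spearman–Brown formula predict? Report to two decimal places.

Length factor m = 2
α' = m·α / (1 + (m−1)·α)
   = 2 × 0.4072 / (1 + (2 − 1) × 0.4072)
   = 0.8144 / 1.4072 = 0.58

predicted reliability = 0.58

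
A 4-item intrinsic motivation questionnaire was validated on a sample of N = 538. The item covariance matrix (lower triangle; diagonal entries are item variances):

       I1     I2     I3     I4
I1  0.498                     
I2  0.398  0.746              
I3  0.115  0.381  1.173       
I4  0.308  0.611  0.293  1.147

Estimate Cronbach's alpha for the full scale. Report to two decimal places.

α = 0.72

sum of item variances = 0.498 + 0.746 + 1.173 + 1.147 = 3.564
Sum of the distinct covariances = 2.106
Var(T) = 3.564 + 2 × 2.106 = 7.776
α = (k/(k−1))·(1 − sum of item variances/Var(T)) = (4/3)·(1 − 3.564/7.776) = 0.72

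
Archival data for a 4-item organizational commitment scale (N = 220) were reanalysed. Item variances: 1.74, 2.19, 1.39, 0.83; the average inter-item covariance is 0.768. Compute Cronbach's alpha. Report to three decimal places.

Cronbach's alpha = 0.800

sum of item variances = 1.74 + 2.19 + 1.39 + 0.83 = 6.15
Sum of the 6 distinct covariances = 6 × 0.768 = 4.608
σ²_total = sum of item variances + 2·Σcov = 6.15 + 2 × 4.608 = 15.366
α = (4/3)·(1 − 6.15/15.366) = 0.800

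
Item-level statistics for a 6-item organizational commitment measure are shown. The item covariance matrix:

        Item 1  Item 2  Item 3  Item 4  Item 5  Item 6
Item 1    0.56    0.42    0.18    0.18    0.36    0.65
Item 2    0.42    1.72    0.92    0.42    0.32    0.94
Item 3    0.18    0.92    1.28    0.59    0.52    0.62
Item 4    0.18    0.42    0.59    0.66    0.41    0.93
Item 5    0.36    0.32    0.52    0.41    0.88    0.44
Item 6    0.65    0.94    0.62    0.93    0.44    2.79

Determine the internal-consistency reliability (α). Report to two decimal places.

α = 0.80

Σσ²ᵢ = 0.56 + 1.72 + 1.28 + 0.66 + 0.88 + 2.79 = 7.89
Sum of the distinct covariances = 7.90
σ²_total = 7.89 + 2 × 7.90 = 23.69
α = (k/(k−1))·(1 − Σσ²ᵢ/σ²_total) = (6/5)·(1 − 7.89/23.69) = 0.80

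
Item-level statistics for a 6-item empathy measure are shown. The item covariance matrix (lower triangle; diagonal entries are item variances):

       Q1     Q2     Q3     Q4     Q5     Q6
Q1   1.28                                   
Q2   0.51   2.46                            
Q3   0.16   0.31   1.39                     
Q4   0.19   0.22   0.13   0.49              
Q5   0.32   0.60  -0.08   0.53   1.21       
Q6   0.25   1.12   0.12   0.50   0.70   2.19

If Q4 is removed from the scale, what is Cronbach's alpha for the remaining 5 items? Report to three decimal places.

Cronbach's alpha = 0.606

Remaining items: Q1, Q2, Q3, Q5, Q6 (k = 5).
ΣVar(i) = 1.28 + 2.46 + 1.39 + 1.21 + 2.19 = 8.53
σ²_total = 8.53 + 2 × 4.01 = 16.55
α (item deleted) = (5/4)·(1 − 8.53/16.55) = 0.606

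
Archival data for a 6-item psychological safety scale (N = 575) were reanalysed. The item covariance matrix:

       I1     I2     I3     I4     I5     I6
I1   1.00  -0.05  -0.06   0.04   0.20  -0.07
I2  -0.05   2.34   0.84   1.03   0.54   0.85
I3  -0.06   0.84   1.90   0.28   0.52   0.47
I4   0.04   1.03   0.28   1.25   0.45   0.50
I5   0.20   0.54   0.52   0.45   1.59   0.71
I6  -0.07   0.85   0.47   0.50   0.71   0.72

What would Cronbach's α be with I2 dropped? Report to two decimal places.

Cronbach's α = 0.61

Remaining items: I1, I3, I4, I5, I6 (k = 5).
sum of item variances = 1.00 + 1.90 + 1.25 + 1.59 + 0.72 = 6.46
σ²_T = 6.46 + 2 × 3.04 = 12.54
α (item deleted) = (5/4)·(1 − 6.46/12.54) = 0.61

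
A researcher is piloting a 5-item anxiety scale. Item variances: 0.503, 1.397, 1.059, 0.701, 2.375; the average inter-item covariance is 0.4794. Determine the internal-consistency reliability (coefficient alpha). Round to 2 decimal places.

α = 0.77

Σσ²ᵢ = 0.503 + 1.397 + 1.059 + 0.701 + 2.375 = 6.035
Sum of the 10 distinct covariances = 10 × 0.4794 = 4.7940
Var(T) = Σσ²ᵢ + 2·Σcov = 6.035 + 2 × 4.7940 = 15.6230
α = (5/4)·(1 − 6.035/15.6230) = 0.77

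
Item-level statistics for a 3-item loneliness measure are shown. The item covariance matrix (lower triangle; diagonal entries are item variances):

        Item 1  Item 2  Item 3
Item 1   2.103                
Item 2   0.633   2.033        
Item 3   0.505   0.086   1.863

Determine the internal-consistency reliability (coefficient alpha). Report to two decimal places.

coefficient alpha = 0.43

Σσ²ᵢ = 2.103 + 2.033 + 1.863 = 5.999
Σ_{i<j} σ_ij = 1.224
Var(T) = 5.999 + 2 × 1.224 = 8.447
α = (k/(k−1))·(1 − Σσ²ᵢ/Var(T)) = (3/2)·(1 − 5.999/8.447) = 0.43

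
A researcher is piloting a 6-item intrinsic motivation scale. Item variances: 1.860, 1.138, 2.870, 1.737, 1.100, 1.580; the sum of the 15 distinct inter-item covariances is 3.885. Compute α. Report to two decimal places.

α = 0.52

ΣVar(i) = 1.860 + 1.138 + 2.870 + 1.737 + 1.100 + 1.580 = 10.285
Sum of distinct covariances = 3.885
σ²_T = ΣVar(i) + 2·Σcov = 10.285 + 2 × 3.885 = 18.055
α = (6/5)·(1 − 10.285/18.055) = 0.52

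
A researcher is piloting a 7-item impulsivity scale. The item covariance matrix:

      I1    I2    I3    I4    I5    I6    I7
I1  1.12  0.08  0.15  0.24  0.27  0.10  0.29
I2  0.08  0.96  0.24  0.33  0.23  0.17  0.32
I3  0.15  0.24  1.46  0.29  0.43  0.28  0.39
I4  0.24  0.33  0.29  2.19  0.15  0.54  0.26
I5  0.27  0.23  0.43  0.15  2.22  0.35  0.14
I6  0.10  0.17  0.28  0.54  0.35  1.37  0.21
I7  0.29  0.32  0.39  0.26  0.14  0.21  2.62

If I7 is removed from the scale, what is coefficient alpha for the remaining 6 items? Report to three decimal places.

α = 0.543

Remaining items: I1, I2, I3, I4, I5, I6 (k = 6).
ΣVar(i) = 1.12 + 0.96 + 1.46 + 2.19 + 2.22 + 1.37 = 9.32
Var(T) = 9.32 + 2 × 3.85 = 17.02
α (item deleted) = (6/5)·(1 − 9.32/17.02) = 0.543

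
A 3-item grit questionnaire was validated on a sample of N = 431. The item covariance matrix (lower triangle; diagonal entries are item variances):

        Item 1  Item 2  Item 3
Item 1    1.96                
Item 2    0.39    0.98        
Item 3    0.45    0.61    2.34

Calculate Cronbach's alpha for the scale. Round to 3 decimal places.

Cronbach's alpha = 0.532

Σσᵢ² = 1.96 + 0.98 + 2.34 = 5.28
Sum of off-diagonal covariances = 1.45
Var(T) = 5.28 + 2 × 1.45 = 8.18
α = (k/(k−1))·(1 − Σσᵢ²/Var(T)) = (3/2)·(1 − 5.28/8.18) = 0.532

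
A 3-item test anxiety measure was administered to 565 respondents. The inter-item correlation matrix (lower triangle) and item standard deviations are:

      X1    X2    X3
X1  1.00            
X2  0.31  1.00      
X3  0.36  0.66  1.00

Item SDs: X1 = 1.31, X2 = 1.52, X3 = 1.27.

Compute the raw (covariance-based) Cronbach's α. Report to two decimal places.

α = 0.70

Σσ²ᵢ = 1.31² + 1.52² + 1.27² = 5.6394
Covariances σ_ij = r_ij · s_i · s_j:
  σ(X1,X2) = 0.31 × 1.31 × 1.52 = 0.6173
  σ(X1,X3) = 0.36 × 1.31 × 1.27 = 0.5989
  σ(X2,X3) = 0.66 × 1.52 × 1.27 = 1.2741
σ²_T = Σσ²ᵢ + 2·Σσ_ij = 5.6394 + 2 × 2.4903 = 10.6200
α = (3/2)·(1 − 5.6394/10.6200) = 0.70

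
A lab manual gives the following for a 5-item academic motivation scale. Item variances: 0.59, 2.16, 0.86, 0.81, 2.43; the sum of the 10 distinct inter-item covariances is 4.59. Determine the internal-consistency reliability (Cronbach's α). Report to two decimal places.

Σσ²ᵢ = 0.59 + 2.16 + 0.86 + 0.81 + 2.43 = 6.85
Sum of distinct covariances = 4.59
σ²_total = Σσ²ᵢ + 2·Σcov = 6.85 + 2 × 4.59 = 16.03
α = (5/4)·(1 − 6.85/16.03) = 0.72

Cronbach's α = 0.72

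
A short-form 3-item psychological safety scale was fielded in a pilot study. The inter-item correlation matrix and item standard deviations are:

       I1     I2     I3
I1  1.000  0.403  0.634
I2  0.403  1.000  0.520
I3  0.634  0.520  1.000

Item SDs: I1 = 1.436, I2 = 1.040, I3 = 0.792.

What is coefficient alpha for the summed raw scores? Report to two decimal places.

Σσ²ᵢ = 1.436² + 1.040² + 0.792² = 3.7710
Covariances σ_ij = r_ij · s_i · s_j:
  σ(I1,I2) = 0.403 × 1.436 × 1.040 = 0.6019
  σ(I1,I3) = 0.634 × 1.436 × 0.792 = 0.7211
  σ(I2,I3) = 0.520 × 1.040 × 0.792 = 0.4283
σ²_T = Σσ²ᵢ + 2·Σσ_ij = 3.7710 + 2 × 1.7513 = 7.2736
α = (3/2)·(1 − 3.7710/7.2736) = 0.72

coefficient alpha = 0.72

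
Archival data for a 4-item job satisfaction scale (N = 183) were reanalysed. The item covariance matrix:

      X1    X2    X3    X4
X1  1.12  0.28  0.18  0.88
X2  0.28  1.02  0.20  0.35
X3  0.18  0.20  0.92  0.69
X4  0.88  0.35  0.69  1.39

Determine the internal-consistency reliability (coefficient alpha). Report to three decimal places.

ΣVar(i) = 1.12 + 1.02 + 0.92 + 1.39 = 4.45
Σ_{i<j} σ_ij = 2.58
total variance = 4.45 + 2 × 2.58 = 9.61
α = (k/(k−1))·(1 − ΣVar(i)/total variance) = (4/3)·(1 − 4.45/9.61) = 0.716

coefficient alpha = 0.716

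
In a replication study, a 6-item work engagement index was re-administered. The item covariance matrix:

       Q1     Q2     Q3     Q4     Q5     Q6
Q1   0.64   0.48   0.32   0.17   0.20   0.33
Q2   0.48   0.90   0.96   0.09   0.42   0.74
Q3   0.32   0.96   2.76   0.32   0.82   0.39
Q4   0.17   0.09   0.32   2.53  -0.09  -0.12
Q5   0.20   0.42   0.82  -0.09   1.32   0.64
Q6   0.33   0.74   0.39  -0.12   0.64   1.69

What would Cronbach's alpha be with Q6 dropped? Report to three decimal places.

Remaining items: Q1, Q2, Q3, Q4, Q5 (k = 5).
Σσ²ᵢ = 0.64 + 0.90 + 2.76 + 2.53 + 1.32 = 8.15
σ²_total = 8.15 + 2 × 3.69 = 15.53
α (item deleted) = (5/4)·(1 − 8.15/15.53) = 0.594

α = 0.594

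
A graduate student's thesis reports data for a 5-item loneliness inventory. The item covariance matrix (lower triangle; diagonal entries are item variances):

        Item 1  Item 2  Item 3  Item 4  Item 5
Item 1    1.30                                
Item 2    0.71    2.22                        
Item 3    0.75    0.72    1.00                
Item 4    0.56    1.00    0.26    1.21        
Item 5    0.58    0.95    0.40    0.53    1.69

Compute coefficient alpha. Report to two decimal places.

Σσ²ᵢ = 1.30 + 2.22 + 1.00 + 1.21 + 1.69 = 7.42
Sum of off-diagonal covariances = 6.46
Var(T) = 7.42 + 2 × 6.46 = 20.34
α = (k/(k−1))·(1 − Σσ²ᵢ/Var(T)) = (5/4)·(1 − 7.42/20.34) = 0.79

coefficient alpha = 0.79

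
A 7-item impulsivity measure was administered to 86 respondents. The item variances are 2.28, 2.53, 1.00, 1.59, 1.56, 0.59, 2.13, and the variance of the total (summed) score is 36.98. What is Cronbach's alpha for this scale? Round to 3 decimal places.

α = 0.798

Σσᵢ² = 2.28 + 2.53 + 1.00 + 1.59 + 1.56 + 0.59 + 2.13 = 11.68
α = (k/(k−1))·(1 − Σσᵢ²/total variance) = (7/6)·(1 − 11.68/36.98) = 0.798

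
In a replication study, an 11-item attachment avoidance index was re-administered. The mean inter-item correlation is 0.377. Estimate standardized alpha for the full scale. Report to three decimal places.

Standardized α = k·r̄ / (1 + (k−1)·r̄) = 11 × 0.377 / (1 + 10 × 0.377)
  = 4.1470 / 4.7700 = 0.869

standardized alpha = 0.869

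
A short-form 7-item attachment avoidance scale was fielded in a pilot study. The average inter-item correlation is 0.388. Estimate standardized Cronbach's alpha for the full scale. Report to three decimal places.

Standardized α = k·r̄ / (1 + (k−1)·r̄) = 7 × 0.388 / (1 + 6 × 0.388)
  = 2.7160 / 3.3280 = 0.816

standardized Cronbach's alpha = 0.816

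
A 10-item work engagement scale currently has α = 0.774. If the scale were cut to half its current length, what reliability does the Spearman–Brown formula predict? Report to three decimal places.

predicted reliability = 0.631

Length factor m = 1/2
α' = m·α / (1 − (1−m)·α)
   = 1/2 × 0.774 / (1 − (1 − 1/2) × 0.774)
   = 0.3870 / 0.6130 = 0.631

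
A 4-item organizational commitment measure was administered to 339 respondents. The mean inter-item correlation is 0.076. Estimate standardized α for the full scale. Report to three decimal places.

standardized α = 0.248

Standardized α = k·r̄ / (1 + (k−1)·r̄) = 4 × 0.076 / (1 + 3 × 0.076)
  = 0.3040 / 1.2280 = 0.248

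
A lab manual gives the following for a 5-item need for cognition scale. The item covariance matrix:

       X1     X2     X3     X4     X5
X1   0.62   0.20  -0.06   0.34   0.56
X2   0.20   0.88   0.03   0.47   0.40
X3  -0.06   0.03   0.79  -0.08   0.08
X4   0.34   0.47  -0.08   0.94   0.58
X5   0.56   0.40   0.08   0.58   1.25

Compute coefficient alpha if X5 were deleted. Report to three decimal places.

coefficient alpha = 0.477

Remaining items: X1, X2, X3, X4 (k = 4).
ΣVar(i) = 0.62 + 0.88 + 0.79 + 0.94 = 3.23
Var(T) = 3.23 + 2 × 0.90 = 5.03
α (item deleted) = (4/3)·(1 − 3.23/5.03) = 0.477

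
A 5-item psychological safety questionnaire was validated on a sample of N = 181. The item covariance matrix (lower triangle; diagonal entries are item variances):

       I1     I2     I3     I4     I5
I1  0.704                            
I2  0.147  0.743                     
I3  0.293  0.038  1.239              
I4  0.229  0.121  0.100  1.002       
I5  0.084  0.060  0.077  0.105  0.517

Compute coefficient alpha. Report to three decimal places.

Σσᵢ² = 0.704 + 0.743 + 1.239 + 1.002 + 0.517 = 4.205
Σ_{i<j} σ_ij = 1.254
Var(T) = 4.205 + 2 × 1.254 = 6.713
α = (k/(k−1))·(1 − Σσᵢ²/Var(T)) = (5/4)·(1 − 4.205/6.713) = 0.467

coefficient alpha = 0.467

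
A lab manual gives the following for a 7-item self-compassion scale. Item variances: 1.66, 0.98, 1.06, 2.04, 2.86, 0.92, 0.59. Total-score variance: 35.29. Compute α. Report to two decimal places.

ΣVar(i) = 1.66 + 0.98 + 1.06 + 2.04 + 2.86 + 0.92 + 0.59 = 10.11
α = (k/(k−1))·(1 − ΣVar(i)/σ²_T) = (7/6)·(1 − 10.11/35.29) = 0.83

α = 0.83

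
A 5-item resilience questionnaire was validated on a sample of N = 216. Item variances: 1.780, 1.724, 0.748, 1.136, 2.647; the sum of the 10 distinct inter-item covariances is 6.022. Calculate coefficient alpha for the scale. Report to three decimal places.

coefficient alpha = 0.750

Σσ²ᵢ = 1.780 + 1.724 + 0.748 + 1.136 + 2.647 = 8.035
Sum of distinct covariances = 6.022
Var(T) = Σσ²ᵢ + 2·Σcov = 8.035 + 2 × 6.022 = 20.079
α = (5/4)·(1 − 8.035/20.079) = 0.750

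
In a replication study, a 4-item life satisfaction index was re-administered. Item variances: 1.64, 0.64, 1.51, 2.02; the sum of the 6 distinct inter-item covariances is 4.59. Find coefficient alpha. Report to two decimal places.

coefficient alpha = 0.82

Σσ²ᵢ = 1.64 + 0.64 + 1.51 + 2.02 = 5.81
Sum of distinct covariances = 4.59
σ²_T = Σσ²ᵢ + 2·Σcov = 5.81 + 2 × 4.59 = 14.99
α = (4/3)·(1 − 5.81/14.99) = 0.82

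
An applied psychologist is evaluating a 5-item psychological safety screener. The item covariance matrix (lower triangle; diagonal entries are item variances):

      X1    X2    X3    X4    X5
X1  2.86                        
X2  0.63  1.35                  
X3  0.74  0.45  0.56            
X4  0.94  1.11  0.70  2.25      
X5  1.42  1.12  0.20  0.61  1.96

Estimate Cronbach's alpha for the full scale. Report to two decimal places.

Σσ²ᵢ = 2.86 + 1.35 + 0.56 + 2.25 + 1.96 = 8.98
Sum of off-diagonal covariances = 7.92
σ²_T = 8.98 + 2 × 7.92 = 24.82
α = (k/(k−1))·(1 − Σσ²ᵢ/σ²_T) = (5/4)·(1 − 8.98/24.82) = 0.80

α = 0.80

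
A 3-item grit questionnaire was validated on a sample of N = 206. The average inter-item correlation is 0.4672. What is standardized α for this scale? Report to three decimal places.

Standardized α = k·r̄ / (1 + (k−1)·r̄) = 3 × 0.4672 / (1 + 2 × 0.4672)
  = 1.4016 / 1.9344 = 0.725

standardized α = 0.725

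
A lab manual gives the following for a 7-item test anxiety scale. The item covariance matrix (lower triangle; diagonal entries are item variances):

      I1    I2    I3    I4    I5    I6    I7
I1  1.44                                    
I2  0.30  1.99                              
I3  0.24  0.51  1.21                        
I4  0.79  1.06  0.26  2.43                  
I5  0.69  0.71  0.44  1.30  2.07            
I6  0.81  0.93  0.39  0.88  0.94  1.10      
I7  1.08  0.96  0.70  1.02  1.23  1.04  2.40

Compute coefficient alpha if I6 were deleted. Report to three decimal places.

α = 0.794

Remaining items: I1, I2, I3, I4, I5, I7 (k = 6).
Σσ²ᵢ = 1.44 + 1.99 + 1.21 + 2.43 + 2.07 + 2.40 = 11.54
Var(T) = 11.54 + 2 × 11.29 = 34.12
α (item deleted) = (6/5)·(1 − 11.54/34.12) = 0.794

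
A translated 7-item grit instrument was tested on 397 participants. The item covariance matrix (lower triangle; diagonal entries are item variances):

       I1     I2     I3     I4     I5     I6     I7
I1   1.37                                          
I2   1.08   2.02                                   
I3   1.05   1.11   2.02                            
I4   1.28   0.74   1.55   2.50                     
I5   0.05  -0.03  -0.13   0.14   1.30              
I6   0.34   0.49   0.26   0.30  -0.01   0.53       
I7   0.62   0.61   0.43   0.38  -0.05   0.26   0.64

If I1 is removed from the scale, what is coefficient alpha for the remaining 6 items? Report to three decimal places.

α = 0.688

Remaining items: I2, I3, I4, I5, I6, I7 (k = 6).
Σσᵢ² = 2.02 + 2.02 + 2.50 + 1.30 + 0.53 + 0.64 = 9.01
total variance = 9.01 + 2 × 6.05 = 21.11
α (item deleted) = (6/5)·(1 − 9.01/21.11) = 0.688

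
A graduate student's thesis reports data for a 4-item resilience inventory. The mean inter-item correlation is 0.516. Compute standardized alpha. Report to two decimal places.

Standardized α = k·r̄ / (1 + (k−1)·r̄) = 4 × 0.516 / (1 + 3 × 0.516)
  = 2.0640 / 2.5480 = 0.81

standardized alpha = 0.81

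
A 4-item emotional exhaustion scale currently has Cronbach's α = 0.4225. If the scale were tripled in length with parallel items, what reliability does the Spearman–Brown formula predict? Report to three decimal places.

predicted reliability = 0.687

Length factor m = 3
α' = m·α / (1 + (m−1)·α)
   = 3 × 0.4225 / (1 + (3 − 1) × 0.4225)
   = 1.2675 / 1.8450 = 0.687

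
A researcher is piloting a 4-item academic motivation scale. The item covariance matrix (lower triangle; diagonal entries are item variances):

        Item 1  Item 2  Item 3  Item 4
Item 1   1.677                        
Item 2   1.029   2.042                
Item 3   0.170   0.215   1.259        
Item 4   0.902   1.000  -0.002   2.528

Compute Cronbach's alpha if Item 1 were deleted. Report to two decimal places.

α = 0.44

Remaining items: Item 2, Item 3, Item 4 (k = 3).
Σσᵢ² = 2.042 + 1.259 + 2.528 = 5.829
total variance = 5.829 + 2 × 1.213 = 8.255
α (item deleted) = (3/2)·(1 − 5.829/8.255) = 0.44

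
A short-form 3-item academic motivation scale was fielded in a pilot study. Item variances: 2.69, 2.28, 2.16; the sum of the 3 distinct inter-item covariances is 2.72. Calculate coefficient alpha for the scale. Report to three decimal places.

ΣVar(i) = 2.69 + 2.28 + 2.16 = 7.13
Sum of distinct covariances = 2.72
σ²_T = ΣVar(i) + 2·Σcov = 7.13 + 2 × 2.72 = 12.57
α = (3/2)·(1 − 7.13/12.57) = 0.649

α = 0.649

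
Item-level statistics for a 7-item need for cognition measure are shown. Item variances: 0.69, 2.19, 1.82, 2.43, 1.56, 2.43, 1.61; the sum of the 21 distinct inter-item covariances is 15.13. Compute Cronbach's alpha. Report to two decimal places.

sum of item variances = 0.69 + 2.19 + 1.82 + 2.43 + 1.56 + 2.43 + 1.61 = 12.73
Sum of distinct covariances = 15.13
σ²_T = sum of item variances + 2·Σcov = 12.73 + 2 × 15.13 = 42.99
α = (7/6)·(1 − 12.73/42.99) = 0.82

α = 0.82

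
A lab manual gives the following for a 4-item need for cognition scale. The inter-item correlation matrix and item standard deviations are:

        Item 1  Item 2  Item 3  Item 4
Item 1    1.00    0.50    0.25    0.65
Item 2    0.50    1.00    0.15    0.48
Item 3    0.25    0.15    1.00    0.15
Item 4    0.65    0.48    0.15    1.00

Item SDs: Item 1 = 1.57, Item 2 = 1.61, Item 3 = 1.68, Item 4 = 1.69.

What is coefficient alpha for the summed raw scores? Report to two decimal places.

α = 0.69

Σσ²ᵢ = 1.57² + 1.61² + 1.68² + 1.69² = 10.7355
Covariances σ_ij = r_ij · s_i · s_j:
  σ(Item 1,Item 2) = 0.50 × 1.57 × 1.61 = 1.2639
  σ(Item 1,Item 3) = 0.25 × 1.57 × 1.68 = 0.6594
  σ(Item 1,Item 4) = 0.65 × 1.57 × 1.69 = 1.7246
  σ(Item 2,Item 3) = 0.15 × 1.61 × 1.68 = 0.4057
  σ(Item 2,Item 4) = 0.48 × 1.61 × 1.69 = 1.3060
  σ(Item 3,Item 4) = 0.15 × 1.68 × 1.69 = 0.4259
σ²_T = Σσ²ᵢ + 2·Σσ_ij = 10.7355 + 2 × 5.7855 = 22.3065
α = (4/3)·(1 − 10.7355/22.3065) = 0.69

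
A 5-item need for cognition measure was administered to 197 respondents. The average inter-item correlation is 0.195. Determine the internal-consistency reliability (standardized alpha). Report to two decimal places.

α = 0.55

Standardized α = k·r̄ / (1 + (k−1)·r̄) = 5 × 0.195 / (1 + 4 × 0.195)
  = 0.9750 / 1.7800 = 0.55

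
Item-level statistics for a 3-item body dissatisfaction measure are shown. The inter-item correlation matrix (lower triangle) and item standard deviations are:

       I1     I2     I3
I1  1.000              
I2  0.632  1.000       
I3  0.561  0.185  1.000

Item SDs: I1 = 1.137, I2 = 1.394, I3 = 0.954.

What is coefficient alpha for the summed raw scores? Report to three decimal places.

coefficient alpha = 0.709

Σσ²ᵢ = 1.137² + 1.394² + 0.954² = 4.1461
Covariances σ_ij = r_ij · s_i · s_j:
  σ(I1,I2) = 0.632 × 1.137 × 1.394 = 1.0017
  σ(I1,I3) = 0.561 × 1.137 × 0.954 = 0.6085
  σ(I2,I3) = 0.185 × 1.394 × 0.954 = 0.2460
σ²_T = Σσ²ᵢ + 2·Σσ_ij = 4.1461 + 2 × 1.8562 = 7.8585
α = (3/2)·(1 − 4.1461/7.8585) = 0.709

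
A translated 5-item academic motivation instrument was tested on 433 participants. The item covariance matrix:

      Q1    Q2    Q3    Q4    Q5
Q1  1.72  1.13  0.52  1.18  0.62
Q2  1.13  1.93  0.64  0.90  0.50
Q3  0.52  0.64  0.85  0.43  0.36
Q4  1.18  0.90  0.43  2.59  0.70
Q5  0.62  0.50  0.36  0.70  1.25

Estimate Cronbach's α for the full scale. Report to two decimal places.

α = 0.78

Σσᵢ² = 1.72 + 1.93 + 0.85 + 2.59 + 1.25 = 8.34
Sum of the distinct covariances = 6.98
σ²_total = 8.34 + 2 × 6.98 = 22.30
α = (k/(k−1))·(1 − Σσᵢ²/σ²_total) = (5/4)·(1 − 8.34/22.30) = 0.78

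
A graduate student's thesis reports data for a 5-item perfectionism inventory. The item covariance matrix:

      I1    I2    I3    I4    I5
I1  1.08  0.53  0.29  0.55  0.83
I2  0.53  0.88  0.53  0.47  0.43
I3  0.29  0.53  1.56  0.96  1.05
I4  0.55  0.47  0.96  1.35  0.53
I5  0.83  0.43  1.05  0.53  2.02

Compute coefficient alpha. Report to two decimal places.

α = 0.80

ΣVar(i) = 1.08 + 0.88 + 1.56 + 1.35 + 2.02 = 6.89
Σ_{i<j} σ_ij = 6.17
total variance = 6.89 + 2 × 6.17 = 19.23
α = (k/(k−1))·(1 − ΣVar(i)/total variance) = (5/4)·(1 − 6.89/19.23) = 0.80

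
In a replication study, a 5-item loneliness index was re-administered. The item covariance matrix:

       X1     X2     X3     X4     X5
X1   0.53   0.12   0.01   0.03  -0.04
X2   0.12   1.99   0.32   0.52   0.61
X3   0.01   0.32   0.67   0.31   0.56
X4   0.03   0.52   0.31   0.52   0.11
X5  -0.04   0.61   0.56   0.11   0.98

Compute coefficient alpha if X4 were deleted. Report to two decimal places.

coefficient alpha = 0.57

Remaining items: X1, X2, X3, X5 (k = 4).
ΣVar(i) = 0.53 + 1.99 + 0.67 + 0.98 = 4.17
σ²_T = 4.17 + 2 × 1.58 = 7.33
α (item deleted) = (4/3)·(1 − 4.17/7.33) = 0.57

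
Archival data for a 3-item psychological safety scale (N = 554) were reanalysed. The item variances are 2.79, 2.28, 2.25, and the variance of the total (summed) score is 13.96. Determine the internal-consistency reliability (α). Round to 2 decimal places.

α = 0.71

ΣVar(i) = 2.79 + 2.28 + 2.25 = 7.32
α = (k/(k−1))·(1 − ΣVar(i)/total variance) = (3/2)·(1 − 7.32/13.96) = 0.71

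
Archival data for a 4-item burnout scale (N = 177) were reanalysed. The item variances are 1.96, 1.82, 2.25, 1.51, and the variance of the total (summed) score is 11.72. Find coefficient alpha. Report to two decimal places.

sum of item variances = 1.96 + 1.82 + 2.25 + 1.51 = 7.54
α = (k/(k−1))·(1 − sum of item variances/σ²_T) = (4/3)·(1 − 7.54/11.72) = 0.48

α = 0.48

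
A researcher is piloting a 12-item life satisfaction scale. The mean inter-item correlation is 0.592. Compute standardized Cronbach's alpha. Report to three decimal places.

α = 0.946

Standardized α = k·r̄ / (1 + (k−1)·r̄) = 12 × 0.592 / (1 + 11 × 0.592)
  = 7.1040 / 7.5120 = 0.946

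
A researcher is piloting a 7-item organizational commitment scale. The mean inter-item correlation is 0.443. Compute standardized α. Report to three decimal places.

α = 0.848

Standardized α = k·r̄ / (1 + (k−1)·r̄) = 7 × 0.443 / (1 + 6 × 0.443)
  = 3.1010 / 3.6580 = 0.848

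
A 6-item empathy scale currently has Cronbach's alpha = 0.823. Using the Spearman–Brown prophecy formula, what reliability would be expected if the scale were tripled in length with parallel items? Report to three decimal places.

predicted reliability = 0.933

Length factor m = 3
α' = m·α / (1 + (m−1)·α)
   = 3 × 0.823 / (1 + (3 − 1) × 0.823)
   = 2.4690 / 2.6460 = 0.933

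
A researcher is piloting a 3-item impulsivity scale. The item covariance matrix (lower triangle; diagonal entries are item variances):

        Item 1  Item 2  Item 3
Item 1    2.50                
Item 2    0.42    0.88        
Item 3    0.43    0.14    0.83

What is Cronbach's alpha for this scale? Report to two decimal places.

Cronbach's alpha = 0.48

sum of item variances = 2.50 + 0.88 + 0.83 = 4.21
Sum of the distinct covariances = 0.99
σ²_total = 4.21 + 2 × 0.99 = 6.19
α = (k/(k−1))·(1 − sum of item variances/σ²_total) = (3/2)·(1 − 4.21/6.19) = 0.48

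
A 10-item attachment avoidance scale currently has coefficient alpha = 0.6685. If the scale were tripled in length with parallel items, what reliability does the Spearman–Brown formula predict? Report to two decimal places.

predicted reliability = 0.86

Length factor m = 3
α' = m·α / (1 + (m−1)·α)
   = 3 × 0.6685 / (1 + (3 − 1) × 0.6685)
   = 2.0055 / 2.3370 = 0.86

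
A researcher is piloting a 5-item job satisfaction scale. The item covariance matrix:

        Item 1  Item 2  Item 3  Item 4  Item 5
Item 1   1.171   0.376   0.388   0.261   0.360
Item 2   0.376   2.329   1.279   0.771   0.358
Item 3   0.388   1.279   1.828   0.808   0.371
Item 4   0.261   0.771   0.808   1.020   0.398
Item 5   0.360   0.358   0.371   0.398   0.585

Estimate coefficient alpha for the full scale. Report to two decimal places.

Σσᵢ² = 1.171 + 2.329 + 1.828 + 1.020 + 0.585 = 6.933
Sum of the distinct covariances = 5.370
σ²_total = 6.933 + 2 × 5.370 = 17.673
α = (k/(k−1))·(1 − Σσᵢ²/σ²_total) = (5/4)·(1 − 6.933/17.673) = 0.76

α = 0.76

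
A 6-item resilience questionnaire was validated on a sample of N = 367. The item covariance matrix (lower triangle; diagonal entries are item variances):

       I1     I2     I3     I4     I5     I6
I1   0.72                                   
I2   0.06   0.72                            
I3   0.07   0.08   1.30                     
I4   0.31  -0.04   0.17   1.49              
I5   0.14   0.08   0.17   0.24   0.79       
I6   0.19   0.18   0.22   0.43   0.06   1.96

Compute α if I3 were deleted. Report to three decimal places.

Remaining items: I1, I2, I4, I5, I6 (k = 5).
sum of item variances = 0.72 + 0.72 + 1.49 + 0.79 + 1.96 = 5.68
total variance = 5.68 + 2 × 1.65 = 8.98
α (item deleted) = (5/4)·(1 − 5.68/8.98) = 0.459

α = 0.459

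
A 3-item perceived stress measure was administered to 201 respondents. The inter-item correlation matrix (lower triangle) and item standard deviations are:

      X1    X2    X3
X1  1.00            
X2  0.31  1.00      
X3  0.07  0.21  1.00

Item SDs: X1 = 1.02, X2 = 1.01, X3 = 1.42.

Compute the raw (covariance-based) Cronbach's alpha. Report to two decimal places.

Σσ²ᵢ = 1.02² + 1.01² + 1.42² = 4.0769
Covariances σ_ij = r_ij · s_i · s_j:
  σ(X1,X2) = 0.31 × 1.02 × 1.01 = 0.3194
  σ(X1,X3) = 0.07 × 1.02 × 1.42 = 0.1014
  σ(X2,X3) = 0.21 × 1.01 × 1.42 = 0.3012
σ²_T = Σσ²ᵢ + 2·Σσ_ij = 4.0769 + 2 × 0.7220 = 5.5209
α = (3/2)·(1 − 4.0769/5.5209) = 0.39

α = 0.39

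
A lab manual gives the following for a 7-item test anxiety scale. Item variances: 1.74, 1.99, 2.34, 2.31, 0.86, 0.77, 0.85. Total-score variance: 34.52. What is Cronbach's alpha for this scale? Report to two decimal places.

Cronbach's alpha = 0.80

ΣVar(i) = 1.74 + 1.99 + 2.34 + 2.31 + 0.86 + 0.77 + 0.85 = 10.86
α = (k/(k−1))·(1 − ΣVar(i)/σ²_T) = (7/6)·(1 − 10.86/34.52) = 0.80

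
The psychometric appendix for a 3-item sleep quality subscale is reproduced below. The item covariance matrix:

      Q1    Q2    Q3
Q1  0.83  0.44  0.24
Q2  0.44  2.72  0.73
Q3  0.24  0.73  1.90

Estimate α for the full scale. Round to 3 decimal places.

Σσ²ᵢ = 0.83 + 2.72 + 1.90 = 5.45
Sum of the distinct covariances = 1.41
σ²_T = 5.45 + 2 × 1.41 = 8.27
α = (k/(k−1))·(1 − Σσ²ᵢ/σ²_T) = (3/2)·(1 − 5.45/8.27) = 0.511

α = 0.511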